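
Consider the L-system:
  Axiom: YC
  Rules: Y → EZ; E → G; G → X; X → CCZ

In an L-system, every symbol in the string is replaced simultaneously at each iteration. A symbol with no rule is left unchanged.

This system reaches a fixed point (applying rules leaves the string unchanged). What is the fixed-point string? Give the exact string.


Answer: CCZZC

Derivation:
Step 0: YC
Step 1: EZC
Step 2: GZC
Step 3: XZC
Step 4: CCZZC
Step 5: CCZZC  (unchanged — fixed point at step 4)


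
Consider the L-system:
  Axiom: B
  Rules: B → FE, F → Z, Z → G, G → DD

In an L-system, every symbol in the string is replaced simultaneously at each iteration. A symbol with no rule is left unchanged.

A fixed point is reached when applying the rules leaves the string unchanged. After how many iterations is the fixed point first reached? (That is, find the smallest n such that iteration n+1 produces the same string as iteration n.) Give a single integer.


Answer: 4

Derivation:
Step 0: B
Step 1: FE
Step 2: ZE
Step 3: GE
Step 4: DDE
Step 5: DDE  (unchanged — fixed point at step 4)


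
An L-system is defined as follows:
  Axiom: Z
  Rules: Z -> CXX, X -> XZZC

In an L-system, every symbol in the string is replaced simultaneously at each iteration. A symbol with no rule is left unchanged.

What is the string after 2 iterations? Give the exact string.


Step 0: Z
Step 1: CXX
Step 2: CXZZCXZZC

Answer: CXZZCXZZC


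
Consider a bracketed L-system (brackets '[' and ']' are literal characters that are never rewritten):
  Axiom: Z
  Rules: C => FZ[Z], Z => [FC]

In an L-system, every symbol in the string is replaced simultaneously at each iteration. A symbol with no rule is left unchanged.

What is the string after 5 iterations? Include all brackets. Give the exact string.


Step 0: Z
Step 1: [FC]
Step 2: [FFZ[Z]]
Step 3: [FF[FC][[FC]]]
Step 4: [FF[FFZ[Z]][[FFZ[Z]]]]
Step 5: [FF[FF[FC][[FC]]][[FF[FC][[FC]]]]]

Answer: [FF[FF[FC][[FC]]][[FF[FC][[FC]]]]]


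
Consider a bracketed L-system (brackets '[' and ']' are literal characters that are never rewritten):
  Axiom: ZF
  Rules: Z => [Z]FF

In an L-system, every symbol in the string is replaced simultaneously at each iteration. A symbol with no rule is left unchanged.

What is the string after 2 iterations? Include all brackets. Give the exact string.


Answer: [[Z]FF]FFF

Derivation:
Step 0: ZF
Step 1: [Z]FFF
Step 2: [[Z]FF]FFF


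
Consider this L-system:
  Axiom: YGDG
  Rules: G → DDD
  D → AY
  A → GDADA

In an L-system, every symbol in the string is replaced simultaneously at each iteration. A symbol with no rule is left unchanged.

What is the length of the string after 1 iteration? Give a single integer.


Step 0: length = 4
Step 1: length = 9

Answer: 9


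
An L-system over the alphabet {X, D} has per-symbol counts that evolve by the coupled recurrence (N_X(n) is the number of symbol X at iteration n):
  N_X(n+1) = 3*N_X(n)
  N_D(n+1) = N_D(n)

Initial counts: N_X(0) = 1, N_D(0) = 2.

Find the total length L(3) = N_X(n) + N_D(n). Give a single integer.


Step 0: N_X=1, N_D=2, L=3
Step 1: N_X=3, N_D=2, L=5
Step 2: N_X=9, N_D=2, L=11
Step 3: N_X=27, N_D=2, L=29

Answer: 29


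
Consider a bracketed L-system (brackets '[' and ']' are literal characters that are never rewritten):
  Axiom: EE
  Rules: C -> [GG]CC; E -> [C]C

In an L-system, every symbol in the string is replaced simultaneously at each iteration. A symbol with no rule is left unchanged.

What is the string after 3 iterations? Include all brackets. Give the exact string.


Step 0: EE
Step 1: [C]C[C]C
Step 2: [[GG]CC][GG]CC[[GG]CC][GG]CC
Step 3: [[GG][GG]CC[GG]CC][GG][GG]CC[GG]CC[[GG][GG]CC[GG]CC][GG][GG]CC[GG]CC

Answer: [[GG][GG]CC[GG]CC][GG][GG]CC[GG]CC[[GG][GG]CC[GG]CC][GG][GG]CC[GG]CC


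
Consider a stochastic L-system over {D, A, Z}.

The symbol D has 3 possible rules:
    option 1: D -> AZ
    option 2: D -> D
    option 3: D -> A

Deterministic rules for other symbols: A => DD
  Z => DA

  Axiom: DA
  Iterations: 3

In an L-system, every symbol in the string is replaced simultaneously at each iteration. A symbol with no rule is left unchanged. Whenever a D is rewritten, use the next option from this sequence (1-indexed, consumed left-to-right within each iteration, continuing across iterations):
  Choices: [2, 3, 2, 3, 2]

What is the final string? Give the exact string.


Answer: DDDDD

Derivation:
Step 0: DA
Step 1: DDD  (used choices [2])
Step 2: ADA  (used choices [3, 2, 3])
Step 3: DDDDD  (used choices [2])


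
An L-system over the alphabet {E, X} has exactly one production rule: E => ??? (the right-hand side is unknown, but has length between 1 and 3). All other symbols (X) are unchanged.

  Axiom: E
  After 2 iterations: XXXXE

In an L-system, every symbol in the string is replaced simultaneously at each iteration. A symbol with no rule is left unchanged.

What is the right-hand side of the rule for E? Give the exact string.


Trying E => XXE:
  Step 0: E
  Step 1: XXE
  Step 2: XXXXE
Matches the given result.

Answer: XXE


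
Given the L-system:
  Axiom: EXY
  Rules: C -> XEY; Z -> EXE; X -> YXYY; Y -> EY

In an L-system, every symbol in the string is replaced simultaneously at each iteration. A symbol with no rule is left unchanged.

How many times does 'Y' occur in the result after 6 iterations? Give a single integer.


Answer: 19

Derivation:
Step 0: EXY  (1 'Y')
Step 1: EYXYYEY  (4 'Y')
Step 2: EEYYXYYEYEYEEY  (7 'Y')
Step 3: EEEYEYYXYYEYEYEEYEEYEEEY  (10 'Y')
Step 4: EEEEYEEYEYYXYYEYEYEEYEEYEEEYEEEYEEEEY  (13 'Y')
Step 5: EEEEEYEEEYEEYEYYXYYEYEYEEYEEYEEEYEEEYEEEEYEEEEYEEEEEY  (16 'Y')
Step 6: EEEEEEYEEEEYEEEYEEYEYYXYYEYEYEEYEEYEEEYEEEYEEEEYEEEEYEEEEEYEEEEEYEEEEEEY  (19 'Y')


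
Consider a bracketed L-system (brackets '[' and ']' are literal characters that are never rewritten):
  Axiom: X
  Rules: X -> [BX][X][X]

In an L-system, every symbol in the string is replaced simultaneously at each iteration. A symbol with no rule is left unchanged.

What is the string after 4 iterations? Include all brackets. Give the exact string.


Answer: [B[B[B[BX][X][X]][[BX][X][X]][[BX][X][X]]][[B[BX][X][X]][[BX][X][X]][[BX][X][X]]][[B[BX][X][X]][[BX][X][X]][[BX][X][X]]]][[B[B[BX][X][X]][[BX][X][X]][[BX][X][X]]][[B[BX][X][X]][[BX][X][X]][[BX][X][X]]][[B[BX][X][X]][[BX][X][X]][[BX][X][X]]]][[B[B[BX][X][X]][[BX][X][X]][[BX][X][X]]][[B[BX][X][X]][[BX][X][X]][[BX][X][X]]][[B[BX][X][X]][[BX][X][X]][[BX][X][X]]]]

Derivation:
Step 0: X
Step 1: [BX][X][X]
Step 2: [B[BX][X][X]][[BX][X][X]][[BX][X][X]]
Step 3: [B[B[BX][X][X]][[BX][X][X]][[BX][X][X]]][[B[BX][X][X]][[BX][X][X]][[BX][X][X]]][[B[BX][X][X]][[BX][X][X]][[BX][X][X]]]
Step 4: [B[B[B[BX][X][X]][[BX][X][X]][[BX][X][X]]][[B[BX][X][X]][[BX][X][X]][[BX][X][X]]][[B[BX][X][X]][[BX][X][X]][[BX][X][X]]]][[B[B[BX][X][X]][[BX][X][X]][[BX][X][X]]][[B[BX][X][X]][[BX][X][X]][[BX][X][X]]][[B[BX][X][X]][[BX][X][X]][[BX][X][X]]]][[B[B[BX][X][X]][[BX][X][X]][[BX][X][X]]][[B[BX][X][X]][[BX][X][X]][[BX][X][X]]][[B[BX][X][X]][[BX][X][X]][[BX][X][X]]]]


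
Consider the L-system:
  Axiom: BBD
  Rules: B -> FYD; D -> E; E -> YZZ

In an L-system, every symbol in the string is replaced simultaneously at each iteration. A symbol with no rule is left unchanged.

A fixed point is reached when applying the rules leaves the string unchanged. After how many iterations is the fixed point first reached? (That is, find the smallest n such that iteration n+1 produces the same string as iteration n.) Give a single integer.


Step 0: BBD
Step 1: FYDFYDE
Step 2: FYEFYEYZZ
Step 3: FYYZZFYYZZYZZ
Step 4: FYYZZFYYZZYZZ  (unchanged — fixed point at step 3)

Answer: 3


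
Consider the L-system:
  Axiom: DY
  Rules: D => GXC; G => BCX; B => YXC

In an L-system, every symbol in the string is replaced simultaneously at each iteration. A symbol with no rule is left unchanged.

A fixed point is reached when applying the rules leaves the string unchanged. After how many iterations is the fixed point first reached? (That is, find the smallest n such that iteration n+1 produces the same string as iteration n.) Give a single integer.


Step 0: DY
Step 1: GXCY
Step 2: BCXXCY
Step 3: YXCCXXCY
Step 4: YXCCXXCY  (unchanged — fixed point at step 3)

Answer: 3


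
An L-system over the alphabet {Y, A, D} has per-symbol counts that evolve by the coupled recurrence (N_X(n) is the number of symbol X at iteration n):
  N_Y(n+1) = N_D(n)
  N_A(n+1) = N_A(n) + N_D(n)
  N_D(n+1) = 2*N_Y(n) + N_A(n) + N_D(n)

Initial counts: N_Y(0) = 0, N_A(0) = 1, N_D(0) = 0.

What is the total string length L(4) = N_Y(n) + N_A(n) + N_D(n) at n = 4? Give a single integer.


Answer: 30

Derivation:
Step 0: N_Y=0, N_A=1, N_D=0, L=1
Step 1: N_Y=0, N_A=1, N_D=1, L=2
Step 2: N_Y=1, N_A=2, N_D=2, L=5
Step 3: N_Y=2, N_A=4, N_D=6, L=12
Step 4: N_Y=6, N_A=10, N_D=14, L=30


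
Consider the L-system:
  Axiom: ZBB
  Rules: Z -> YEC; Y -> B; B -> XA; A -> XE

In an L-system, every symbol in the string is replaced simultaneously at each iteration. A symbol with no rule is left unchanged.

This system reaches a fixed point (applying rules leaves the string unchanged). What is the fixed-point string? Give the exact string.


Answer: XXEECXXEXXE

Derivation:
Step 0: ZBB
Step 1: YECXAXA
Step 2: BECXXEXXE
Step 3: XAECXXEXXE
Step 4: XXEECXXEXXE
Step 5: XXEECXXEXXE  (unchanged — fixed point at step 4)


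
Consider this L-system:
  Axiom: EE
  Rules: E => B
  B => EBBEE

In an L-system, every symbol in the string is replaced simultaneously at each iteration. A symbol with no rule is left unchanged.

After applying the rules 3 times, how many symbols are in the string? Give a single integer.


Step 0: length = 2
Step 1: length = 2
Step 2: length = 10
Step 3: length = 26

Answer: 26


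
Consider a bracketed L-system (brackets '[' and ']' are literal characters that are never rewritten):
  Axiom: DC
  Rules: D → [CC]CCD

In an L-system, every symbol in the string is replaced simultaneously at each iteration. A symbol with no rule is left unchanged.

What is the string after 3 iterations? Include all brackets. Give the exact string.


Step 0: DC
Step 1: [CC]CCDC
Step 2: [CC]CC[CC]CCDC
Step 3: [CC]CC[CC]CC[CC]CCDC

Answer: [CC]CC[CC]CC[CC]CCDC


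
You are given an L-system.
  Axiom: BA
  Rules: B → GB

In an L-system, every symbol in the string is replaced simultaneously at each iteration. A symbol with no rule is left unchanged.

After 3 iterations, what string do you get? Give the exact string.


Answer: GGGBA

Derivation:
Step 0: BA
Step 1: GBA
Step 2: GGBA
Step 3: GGGBA


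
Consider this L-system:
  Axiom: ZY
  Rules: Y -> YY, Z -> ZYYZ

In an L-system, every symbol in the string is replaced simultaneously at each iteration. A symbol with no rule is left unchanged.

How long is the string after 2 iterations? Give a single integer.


Answer: 16

Derivation:
Step 0: length = 2
Step 1: length = 6
Step 2: length = 16


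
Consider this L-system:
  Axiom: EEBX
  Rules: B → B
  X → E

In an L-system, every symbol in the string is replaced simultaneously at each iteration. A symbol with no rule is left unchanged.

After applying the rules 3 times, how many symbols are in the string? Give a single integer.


Answer: 4

Derivation:
Step 0: length = 4
Step 1: length = 4
Step 2: length = 4
Step 3: length = 4


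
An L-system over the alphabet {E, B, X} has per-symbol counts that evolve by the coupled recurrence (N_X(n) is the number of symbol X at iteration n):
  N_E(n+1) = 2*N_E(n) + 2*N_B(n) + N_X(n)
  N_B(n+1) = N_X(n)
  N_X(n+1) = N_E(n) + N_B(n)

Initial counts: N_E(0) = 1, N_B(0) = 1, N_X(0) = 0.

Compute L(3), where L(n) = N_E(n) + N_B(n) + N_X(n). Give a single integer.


Answer: 44

Derivation:
Step 0: N_E=1, N_B=1, N_X=0, L=2
Step 1: N_E=4, N_B=0, N_X=2, L=6
Step 2: N_E=10, N_B=2, N_X=4, L=16
Step 3: N_E=28, N_B=4, N_X=12, L=44


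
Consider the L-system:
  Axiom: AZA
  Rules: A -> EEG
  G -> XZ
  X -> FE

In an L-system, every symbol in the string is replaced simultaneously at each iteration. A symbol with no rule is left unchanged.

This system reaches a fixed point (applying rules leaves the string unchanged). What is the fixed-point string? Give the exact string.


Answer: EEFEZZEEFEZ

Derivation:
Step 0: AZA
Step 1: EEGZEEG
Step 2: EEXZZEEXZ
Step 3: EEFEZZEEFEZ
Step 4: EEFEZZEEFEZ  (unchanged — fixed point at step 3)


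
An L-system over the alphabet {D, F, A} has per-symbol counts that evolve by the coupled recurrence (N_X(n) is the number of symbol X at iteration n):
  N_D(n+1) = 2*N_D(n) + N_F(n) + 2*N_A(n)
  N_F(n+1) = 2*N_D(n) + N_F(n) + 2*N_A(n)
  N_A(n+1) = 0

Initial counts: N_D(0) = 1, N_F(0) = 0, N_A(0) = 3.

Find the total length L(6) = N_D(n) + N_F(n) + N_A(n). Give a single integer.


Step 0: N_D=1, N_F=0, N_A=3, L=4
Step 1: N_D=8, N_F=8, N_A=0, L=16
Step 2: N_D=24, N_F=24, N_A=0, L=48
Step 3: N_D=72, N_F=72, N_A=0, L=144
Step 4: N_D=216, N_F=216, N_A=0, L=432
Step 5: N_D=648, N_F=648, N_A=0, L=1296
Step 6: N_D=1944, N_F=1944, N_A=0, L=3888

Answer: 3888


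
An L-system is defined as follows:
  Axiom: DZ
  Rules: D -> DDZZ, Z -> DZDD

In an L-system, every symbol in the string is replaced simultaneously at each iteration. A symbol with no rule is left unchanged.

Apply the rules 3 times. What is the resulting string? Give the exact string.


Step 0: DZ
Step 1: DDZZDZDD
Step 2: DDZZDDZZDZDDDZDDDDZZDZDDDDZZDDZZ
Step 3: DDZZDDZZDZDDDZDDDDZZDDZZDZDDDZDDDDZZDZDDDDZZDDZZDDZZDZDDDDZZDDZZDDZZDDZZDZDDDZDDDDZZDZDDDDZZDDZZDDZZDDZZDZDDDZDDDDZZDDZZDZDDDZDD

Answer: DDZZDDZZDZDDDZDDDDZZDDZZDZDDDZDDDDZZDZDDDDZZDDZZDDZZDZDDDDZZDDZZDDZZDDZZDZDDDZDDDDZZDZDDDDZZDDZZDDZZDDZZDZDDDZDDDDZZDDZZDZDDDZDD


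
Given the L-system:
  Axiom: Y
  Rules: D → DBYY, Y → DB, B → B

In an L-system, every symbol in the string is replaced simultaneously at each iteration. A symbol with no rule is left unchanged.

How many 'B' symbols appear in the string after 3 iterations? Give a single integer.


Answer: 5

Derivation:
Step 0: Y  (0 'B')
Step 1: DB  (1 'B')
Step 2: DBYYB  (2 'B')
Step 3: DBYYBDBDBB  (5 'B')


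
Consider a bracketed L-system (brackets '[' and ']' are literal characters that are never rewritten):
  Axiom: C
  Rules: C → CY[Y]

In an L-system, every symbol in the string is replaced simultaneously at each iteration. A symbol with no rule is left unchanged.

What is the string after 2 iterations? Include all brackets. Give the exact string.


Answer: CY[Y]Y[Y]

Derivation:
Step 0: C
Step 1: CY[Y]
Step 2: CY[Y]Y[Y]


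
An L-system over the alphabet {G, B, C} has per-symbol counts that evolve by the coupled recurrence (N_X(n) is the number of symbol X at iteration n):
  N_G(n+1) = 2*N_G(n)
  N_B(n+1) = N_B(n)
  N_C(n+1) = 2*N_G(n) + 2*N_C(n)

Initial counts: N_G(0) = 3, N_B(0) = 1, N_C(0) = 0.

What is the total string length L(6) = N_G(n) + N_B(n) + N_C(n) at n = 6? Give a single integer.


Step 0: N_G=3, N_B=1, N_C=0, L=4
Step 1: N_G=6, N_B=1, N_C=6, L=13
Step 2: N_G=12, N_B=1, N_C=24, L=37
Step 3: N_G=24, N_B=1, N_C=72, L=97
Step 4: N_G=48, N_B=1, N_C=192, L=241
Step 5: N_G=96, N_B=1, N_C=480, L=577
Step 6: N_G=192, N_B=1, N_C=1152, L=1345

Answer: 1345


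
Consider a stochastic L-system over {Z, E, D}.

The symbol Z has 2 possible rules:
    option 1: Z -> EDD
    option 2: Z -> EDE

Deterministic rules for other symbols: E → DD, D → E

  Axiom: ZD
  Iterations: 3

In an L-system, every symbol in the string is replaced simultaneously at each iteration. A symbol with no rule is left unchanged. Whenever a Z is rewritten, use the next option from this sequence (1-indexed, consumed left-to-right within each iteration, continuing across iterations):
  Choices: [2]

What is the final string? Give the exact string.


Answer: EEDDEEEE

Derivation:
Step 0: ZD
Step 1: EDEE  (used choices [2])
Step 2: DDEDDDD  (used choices [])
Step 3: EEDDEEEE  (used choices [])


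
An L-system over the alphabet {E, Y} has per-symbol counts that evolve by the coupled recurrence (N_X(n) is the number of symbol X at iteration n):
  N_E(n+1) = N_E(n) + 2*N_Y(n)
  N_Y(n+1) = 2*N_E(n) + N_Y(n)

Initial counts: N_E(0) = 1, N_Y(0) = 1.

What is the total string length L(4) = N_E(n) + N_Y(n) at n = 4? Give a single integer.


Step 0: N_E=1, N_Y=1, L=2
Step 1: N_E=3, N_Y=3, L=6
Step 2: N_E=9, N_Y=9, L=18
Step 3: N_E=27, N_Y=27, L=54
Step 4: N_E=81, N_Y=81, L=162

Answer: 162


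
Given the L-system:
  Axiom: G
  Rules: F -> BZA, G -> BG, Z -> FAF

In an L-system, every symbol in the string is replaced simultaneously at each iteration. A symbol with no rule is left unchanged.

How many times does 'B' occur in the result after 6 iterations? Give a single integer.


Step 0: G  (0 'B')
Step 1: BG  (1 'B')
Step 2: BBG  (2 'B')
Step 3: BBBG  (3 'B')
Step 4: BBBBG  (4 'B')
Step 5: BBBBBG  (5 'B')
Step 6: BBBBBBG  (6 'B')

Answer: 6


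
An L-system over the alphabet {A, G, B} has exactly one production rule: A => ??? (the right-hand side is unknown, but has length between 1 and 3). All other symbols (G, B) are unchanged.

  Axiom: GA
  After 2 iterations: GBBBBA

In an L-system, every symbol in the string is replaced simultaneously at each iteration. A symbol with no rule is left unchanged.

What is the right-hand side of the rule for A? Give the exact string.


Answer: BBA

Derivation:
Trying A => BBA:
  Step 0: GA
  Step 1: GBBA
  Step 2: GBBBBA
Matches the given result.


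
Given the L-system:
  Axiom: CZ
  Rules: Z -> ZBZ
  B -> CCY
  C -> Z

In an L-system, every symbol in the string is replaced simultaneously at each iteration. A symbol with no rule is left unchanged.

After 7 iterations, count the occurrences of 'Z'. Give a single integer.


Answer: 444

Derivation:
Step 0: length=2, 'Z' count=1
Step 1: length=4, 'Z' count=3
Step 2: length=12, 'Z' count=6
Step 3: length=30, 'Z' count=14
Step 4: length=70, 'Z' count=34
Step 5: length=166, 'Z' count=80
Step 6: length=394, 'Z' count=188
Step 7: length=930, 'Z' count=444
Final string: ZBZCCYZBZZZYZBZCCYZBZZBZZBZYZBZCCYZBZZZYZBZCCYZBZZBZCCYZBZZBZCCYZBZYZBZCCYZBZZZYZBZCCYZBZZBZZBZYZBZCCYZBZZZYZBZCCYZBZZBZCCYZBZZZYZBZCCYZBZZBZCCYZBZZZYZBZCCYZBZYZBZCCYZBZZZYZBZCCYZBZZBZZBZYZBZCCYZBZZZYZBZCCYZBZZBZCCYZBZZBZCCYZBZYZBZCCYZBZZZYZBZCCYZBZZBZZBZYZBZCCYZBZZZYZBZCCYZBZZBZCCYZBZZZYZBZCCYZBZZBZZBZYZBZCCYZBZZZYZBZCCYZBZZBZCCYZBZZBZCCYZBZYZBZCCYZBZZZYZBZCCYZBZZBZZBZYZBZCCYZBZZZYZBZCCYZBZZBZCCYZBZZZYZBZCCYZBZZBZCCYZBZZZYZBZCCYZBZYZBZCCYZBZZZYZBZCCYZBZZBZZBZYZBZCCYZBZZZYZBZCCYZBZZBZCCYZBZZBZCCYZBZYZBZCCYZBZZZYZBZCCYZBZZBZZBZYZBZCCYZBZZZYZBZCCYZBZZBZCCYZBZZZYZBZCCYZBZZBZZBZYZBZCCYZBZZZYZBZCCYZBZZBZCCYZBZZZYZBZCCYZBZZBZZBZYZBZCCYZBZZZYZBZCCYZBZYZBZCCYZBZZZYZBZCCYZBZZBZZBZYZBZCCYZBZZZYZBZCCYZBZZBZCCYZBZZBZCCYZBZYZBZCCYZBZZZYZBZCCYZBZZBZZBZYZBZCCYZBZZZYZBZCCYZBZZBZCCYZBZZZYZBZCCYZBZZBZCCYZBZZZYZBZCCYZBZYZBZCCYZBZZZYZBZCCYZBZZBZZBZYZBZCCYZBZZZYZBZCCYZBZZBZCCYZBZZBZCCYZBZYZBZCCYZBZZZYZBZCCYZBZZBZZBZYZBZCCYZBZZZYZBZCCYZBZ


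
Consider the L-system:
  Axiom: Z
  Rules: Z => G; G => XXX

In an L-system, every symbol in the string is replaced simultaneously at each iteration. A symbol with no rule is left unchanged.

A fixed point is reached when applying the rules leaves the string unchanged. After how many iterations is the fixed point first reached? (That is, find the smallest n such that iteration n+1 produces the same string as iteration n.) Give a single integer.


Step 0: Z
Step 1: G
Step 2: XXX
Step 3: XXX  (unchanged — fixed point at step 2)

Answer: 2


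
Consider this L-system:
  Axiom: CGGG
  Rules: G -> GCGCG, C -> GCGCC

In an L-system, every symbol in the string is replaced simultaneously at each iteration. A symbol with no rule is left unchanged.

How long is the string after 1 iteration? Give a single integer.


Answer: 20

Derivation:
Step 0: length = 4
Step 1: length = 20


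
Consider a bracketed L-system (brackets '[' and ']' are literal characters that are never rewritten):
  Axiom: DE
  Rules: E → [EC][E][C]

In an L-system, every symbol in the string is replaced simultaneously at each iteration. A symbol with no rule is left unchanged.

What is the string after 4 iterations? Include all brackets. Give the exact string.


Answer: D[[[[EC][E][C]C][[EC][E][C]][C]C][[[EC][E][C]C][[EC][E][C]][C]][C]C][[[[EC][E][C]C][[EC][E][C]][C]C][[[EC][E][C]C][[EC][E][C]][C]][C]][C]

Derivation:
Step 0: DE
Step 1: D[EC][E][C]
Step 2: D[[EC][E][C]C][[EC][E][C]][C]
Step 3: D[[[EC][E][C]C][[EC][E][C]][C]C][[[EC][E][C]C][[EC][E][C]][C]][C]
Step 4: D[[[[EC][E][C]C][[EC][E][C]][C]C][[[EC][E][C]C][[EC][E][C]][C]][C]C][[[[EC][E][C]C][[EC][E][C]][C]C][[[EC][E][C]C][[EC][E][C]][C]][C]][C]


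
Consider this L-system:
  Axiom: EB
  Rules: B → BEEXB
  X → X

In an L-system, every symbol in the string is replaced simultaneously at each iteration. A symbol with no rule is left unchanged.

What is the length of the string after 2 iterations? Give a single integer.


Step 0: length = 2
Step 1: length = 6
Step 2: length = 14

Answer: 14


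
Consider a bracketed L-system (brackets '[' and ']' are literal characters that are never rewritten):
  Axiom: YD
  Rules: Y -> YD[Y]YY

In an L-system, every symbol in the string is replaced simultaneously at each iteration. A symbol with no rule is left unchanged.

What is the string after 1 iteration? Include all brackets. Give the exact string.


Answer: YD[Y]YYD

Derivation:
Step 0: YD
Step 1: YD[Y]YYD


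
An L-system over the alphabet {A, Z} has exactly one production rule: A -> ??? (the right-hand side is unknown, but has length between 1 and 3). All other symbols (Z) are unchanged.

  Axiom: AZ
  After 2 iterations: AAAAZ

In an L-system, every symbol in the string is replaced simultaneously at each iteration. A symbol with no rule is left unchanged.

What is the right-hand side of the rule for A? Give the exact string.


Answer: AA

Derivation:
Trying A -> AA:
  Step 0: AZ
  Step 1: AAZ
  Step 2: AAAAZ
Matches the given result.


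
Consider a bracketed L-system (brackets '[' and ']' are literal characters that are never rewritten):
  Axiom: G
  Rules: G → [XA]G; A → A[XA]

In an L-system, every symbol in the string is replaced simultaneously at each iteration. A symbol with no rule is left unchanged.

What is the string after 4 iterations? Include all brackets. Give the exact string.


Answer: [XA[XA][XA[XA]][XA[XA][XA[XA]]]][XA[XA][XA[XA]]][XA[XA]][XA]G

Derivation:
Step 0: G
Step 1: [XA]G
Step 2: [XA[XA]][XA]G
Step 3: [XA[XA][XA[XA]]][XA[XA]][XA]G
Step 4: [XA[XA][XA[XA]][XA[XA][XA[XA]]]][XA[XA][XA[XA]]][XA[XA]][XA]G


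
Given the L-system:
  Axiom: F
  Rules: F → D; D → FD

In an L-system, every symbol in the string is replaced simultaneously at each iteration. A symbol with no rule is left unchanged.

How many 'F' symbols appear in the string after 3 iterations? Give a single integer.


Answer: 1

Derivation:
Step 0: F  (1 'F')
Step 1: D  (0 'F')
Step 2: FD  (1 'F')
Step 3: DFD  (1 'F')


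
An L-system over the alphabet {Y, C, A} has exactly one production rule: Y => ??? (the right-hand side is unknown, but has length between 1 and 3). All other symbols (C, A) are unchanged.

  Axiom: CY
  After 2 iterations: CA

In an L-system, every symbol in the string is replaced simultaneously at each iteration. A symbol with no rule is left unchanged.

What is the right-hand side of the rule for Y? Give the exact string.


Answer: A

Derivation:
Trying Y => A:
  Step 0: CY
  Step 1: CA
  Step 2: CA
Matches the given result.


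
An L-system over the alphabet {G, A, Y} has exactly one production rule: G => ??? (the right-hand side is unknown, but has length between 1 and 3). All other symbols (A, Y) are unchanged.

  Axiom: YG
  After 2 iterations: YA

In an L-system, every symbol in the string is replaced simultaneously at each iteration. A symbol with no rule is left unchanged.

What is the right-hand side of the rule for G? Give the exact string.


Answer: A

Derivation:
Trying G => A:
  Step 0: YG
  Step 1: YA
  Step 2: YA
Matches the given result.


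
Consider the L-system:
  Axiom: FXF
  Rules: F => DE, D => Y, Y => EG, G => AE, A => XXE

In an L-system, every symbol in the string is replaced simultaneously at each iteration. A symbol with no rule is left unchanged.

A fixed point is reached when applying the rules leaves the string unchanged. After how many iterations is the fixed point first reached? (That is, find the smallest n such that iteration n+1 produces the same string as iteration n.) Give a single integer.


Answer: 5

Derivation:
Step 0: FXF
Step 1: DEXDE
Step 2: YEXYE
Step 3: EGEXEGE
Step 4: EAEEXEAEE
Step 5: EXXEEEXEXXEEE
Step 6: EXXEEEXEXXEEE  (unchanged — fixed point at step 5)


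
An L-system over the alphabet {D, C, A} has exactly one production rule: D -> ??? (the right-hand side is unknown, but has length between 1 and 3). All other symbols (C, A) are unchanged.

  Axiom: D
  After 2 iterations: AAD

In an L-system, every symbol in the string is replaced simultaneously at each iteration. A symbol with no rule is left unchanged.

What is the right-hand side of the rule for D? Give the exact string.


Answer: AD

Derivation:
Trying D -> AD:
  Step 0: D
  Step 1: AD
  Step 2: AAD
Matches the given result.


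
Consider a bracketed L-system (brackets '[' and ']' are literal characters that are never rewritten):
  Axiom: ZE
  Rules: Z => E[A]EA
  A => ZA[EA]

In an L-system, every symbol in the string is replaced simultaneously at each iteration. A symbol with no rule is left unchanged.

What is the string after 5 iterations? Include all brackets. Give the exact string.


Answer: E[E[E[A]EAZA[EA][EZA[EA]]]EE[A]EAZA[EA][EZA[EA]]E[ZA[EA]]EZA[EA]E[A]EAZA[EA][EZA[EA]][EE[A]EAZA[EA][EZA[EA]]][EE[ZA[EA]]EZA[EA]E[A]EAZA[EA][EZA[EA]][EE[A]EAZA[EA][EZA[EA]]]]]EE[E[A]EAZA[EA][EZA[EA]]]EE[A]EAZA[EA][EZA[EA]]E[ZA[EA]]EZA[EA]E[A]EAZA[EA][EZA[EA]][EE[A]EAZA[EA][EZA[EA]]][EE[ZA[EA]]EZA[EA]E[A]EAZA[EA][EZA[EA]][EE[A]EAZA[EA][EZA[EA]]]]E

Derivation:
Step 0: ZE
Step 1: E[A]EAE
Step 2: E[ZA[EA]]EZA[EA]E
Step 3: E[E[A]EAZA[EA][EZA[EA]]]EE[A]EAZA[EA][EZA[EA]]E
Step 4: E[E[ZA[EA]]EZA[EA]E[A]EAZA[EA][EZA[EA]][EE[A]EAZA[EA][EZA[EA]]]]EE[ZA[EA]]EZA[EA]E[A]EAZA[EA][EZA[EA]][EE[A]EAZA[EA][EZA[EA]]]E
Step 5: E[E[E[A]EAZA[EA][EZA[EA]]]EE[A]EAZA[EA][EZA[EA]]E[ZA[EA]]EZA[EA]E[A]EAZA[EA][EZA[EA]][EE[A]EAZA[EA][EZA[EA]]][EE[ZA[EA]]EZA[EA]E[A]EAZA[EA][EZA[EA]][EE[A]EAZA[EA][EZA[EA]]]]]EE[E[A]EAZA[EA][EZA[EA]]]EE[A]EAZA[EA][EZA[EA]]E[ZA[EA]]EZA[EA]E[A]EAZA[EA][EZA[EA]][EE[A]EAZA[EA][EZA[EA]]][EE[ZA[EA]]EZA[EA]E[A]EAZA[EA][EZA[EA]][EE[A]EAZA[EA][EZA[EA]]]]E


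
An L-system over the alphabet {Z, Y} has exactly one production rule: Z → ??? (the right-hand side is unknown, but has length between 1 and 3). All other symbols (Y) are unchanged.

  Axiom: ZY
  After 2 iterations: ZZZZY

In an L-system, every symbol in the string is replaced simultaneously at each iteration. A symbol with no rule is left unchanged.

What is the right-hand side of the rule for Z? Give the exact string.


Answer: ZZ

Derivation:
Trying Z → ZZ:
  Step 0: ZY
  Step 1: ZZY
  Step 2: ZZZZY
Matches the given result.


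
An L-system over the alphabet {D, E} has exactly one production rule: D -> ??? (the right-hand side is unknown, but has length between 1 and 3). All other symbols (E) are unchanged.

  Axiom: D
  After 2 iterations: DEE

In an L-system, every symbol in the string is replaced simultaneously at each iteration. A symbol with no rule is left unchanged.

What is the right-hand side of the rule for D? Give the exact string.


Trying D -> DE:
  Step 0: D
  Step 1: DE
  Step 2: DEE
Matches the given result.

Answer: DE


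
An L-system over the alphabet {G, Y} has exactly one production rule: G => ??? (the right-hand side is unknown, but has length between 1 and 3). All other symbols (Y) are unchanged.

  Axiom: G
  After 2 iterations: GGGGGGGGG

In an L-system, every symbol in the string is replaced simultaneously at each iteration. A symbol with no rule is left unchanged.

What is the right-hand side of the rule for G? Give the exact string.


Answer: GGG

Derivation:
Trying G => GGG:
  Step 0: G
  Step 1: GGG
  Step 2: GGGGGGGGG
Matches the given result.


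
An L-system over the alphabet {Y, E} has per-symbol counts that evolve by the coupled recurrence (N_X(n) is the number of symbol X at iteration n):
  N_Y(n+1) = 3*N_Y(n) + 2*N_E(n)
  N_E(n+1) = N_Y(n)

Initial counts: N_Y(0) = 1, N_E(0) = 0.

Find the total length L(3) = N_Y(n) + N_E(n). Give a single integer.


Step 0: N_Y=1, N_E=0, L=1
Step 1: N_Y=3, N_E=1, L=4
Step 2: N_Y=11, N_E=3, L=14
Step 3: N_Y=39, N_E=11, L=50

Answer: 50


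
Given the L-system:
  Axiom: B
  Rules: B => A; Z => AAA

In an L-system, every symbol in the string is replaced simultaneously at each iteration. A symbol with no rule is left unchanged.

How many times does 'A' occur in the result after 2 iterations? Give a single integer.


Step 0: B  (0 'A')
Step 1: A  (1 'A')
Step 2: A  (1 'A')

Answer: 1


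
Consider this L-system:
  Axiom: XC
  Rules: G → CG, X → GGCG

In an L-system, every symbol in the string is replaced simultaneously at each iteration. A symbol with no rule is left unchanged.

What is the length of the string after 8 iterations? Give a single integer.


Step 0: length = 2
Step 1: length = 5
Step 2: length = 8
Step 3: length = 11
Step 4: length = 14
Step 5: length = 17
Step 6: length = 20
Step 7: length = 23
Step 8: length = 26

Answer: 26


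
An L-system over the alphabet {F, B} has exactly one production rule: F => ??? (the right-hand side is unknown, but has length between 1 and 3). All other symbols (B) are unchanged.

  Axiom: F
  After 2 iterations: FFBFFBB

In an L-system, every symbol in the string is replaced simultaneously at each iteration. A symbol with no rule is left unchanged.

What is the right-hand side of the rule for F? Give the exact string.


Answer: FFB

Derivation:
Trying F => FFB:
  Step 0: F
  Step 1: FFB
  Step 2: FFBFFBB
Matches the given result.


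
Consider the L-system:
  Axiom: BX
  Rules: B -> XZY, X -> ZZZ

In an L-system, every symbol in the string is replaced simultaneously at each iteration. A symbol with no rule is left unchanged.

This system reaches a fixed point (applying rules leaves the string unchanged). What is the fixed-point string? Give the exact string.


Step 0: BX
Step 1: XZYZZZ
Step 2: ZZZZYZZZ
Step 3: ZZZZYZZZ  (unchanged — fixed point at step 2)

Answer: ZZZZYZZZ


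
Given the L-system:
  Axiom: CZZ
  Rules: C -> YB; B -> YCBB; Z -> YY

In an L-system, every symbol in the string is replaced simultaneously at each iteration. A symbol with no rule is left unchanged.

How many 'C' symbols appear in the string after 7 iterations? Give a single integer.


Step 0: CZZ  (1 'C')
Step 1: YBYYYY  (0 'C')
Step 2: YYCBBYYYY  (1 'C')
Step 3: YYYBYCBBYCBBYYYY  (2 'C')
Step 4: YYYYCBBYYBYCBBYCBBYYBYCBBYCBBYYYY  (5 'C')
Step 5: YYYYYBYCBBYCBBYYYCBBYYBYCBBYCBBYYBYCBBYCBBYYYCBBYYBYCBBYCBBYYBYCBBYCBBYYYY  (12 'C')
Step 6: YYYYYYCBBYYBYCBBYCBBYYBYCBBYCBBYYYYBYCBBYCBBYYYCBBYYBYCBBYCBBYYBYCBBYCBBYYYCBBYYBYCBBYCBBYYBYCBBYCBBYYYYBYCBBYCBBYYYCBBYYBYCBBYCBBYYBYCBBYCBBYYYCBBYYBYCBBYCBBYYBYCBBYCBBYYYY  (29 'C')
Step 7: YYYYYYYBYCBBYCBBYYYCBBYYBYCBBYCBBYYBYCBBYCBBYYYCBBYYBYCBBYCBBYYBYCBBYCBBYYYYYCBBYYBYCBBYCBBYYBYCBBYCBBYYYYBYCBBYCBBYYYCBBYYBYCBBYCBBYYBYCBBYCBBYYYCBBYYBYCBBYCBBYYBYCBBYCBBYYYYBYCBBYCBBYYYCBBYYBYCBBYCBBYYBYCBBYCBBYYYCBBYYBYCBBYCBBYYBYCBBYCBBYYYYYCBBYYBYCBBYCBBYYBYCBBYCBBYYYYBYCBBYCBBYYYCBBYYBYCBBYCBBYYBYCBBYCBBYYYCBBYYBYCBBYCBBYYBYCBBYCBBYYYYBYCBBYCBBYYYCBBYYBYCBBYCBBYYBYCBBYCBBYYYCBBYYBYCBBYCBBYYBYCBBYCBBYYYY  (70 'C')

Answer: 70


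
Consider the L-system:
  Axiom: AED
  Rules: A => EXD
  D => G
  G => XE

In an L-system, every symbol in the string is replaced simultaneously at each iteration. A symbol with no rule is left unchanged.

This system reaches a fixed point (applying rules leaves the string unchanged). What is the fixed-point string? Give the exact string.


Answer: EXXEEXE

Derivation:
Step 0: AED
Step 1: EXDEG
Step 2: EXGEXE
Step 3: EXXEEXE
Step 4: EXXEEXE  (unchanged — fixed point at step 3)


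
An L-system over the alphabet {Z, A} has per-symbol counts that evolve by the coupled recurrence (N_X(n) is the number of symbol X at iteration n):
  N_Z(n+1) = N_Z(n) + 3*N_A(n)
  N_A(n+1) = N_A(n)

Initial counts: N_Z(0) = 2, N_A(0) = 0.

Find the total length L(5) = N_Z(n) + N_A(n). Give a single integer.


Answer: 2

Derivation:
Step 0: N_Z=2, N_A=0, L=2
Step 1: N_Z=2, N_A=0, L=2
Step 2: N_Z=2, N_A=0, L=2
Step 3: N_Z=2, N_A=0, L=2
Step 4: N_Z=2, N_A=0, L=2
Step 5: N_Z=2, N_A=0, L=2


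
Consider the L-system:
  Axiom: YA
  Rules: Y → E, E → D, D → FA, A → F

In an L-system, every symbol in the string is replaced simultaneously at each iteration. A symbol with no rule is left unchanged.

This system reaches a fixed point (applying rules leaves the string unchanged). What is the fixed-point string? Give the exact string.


Step 0: YA
Step 1: EF
Step 2: DF
Step 3: FAF
Step 4: FFF
Step 5: FFF  (unchanged — fixed point at step 4)

Answer: FFF


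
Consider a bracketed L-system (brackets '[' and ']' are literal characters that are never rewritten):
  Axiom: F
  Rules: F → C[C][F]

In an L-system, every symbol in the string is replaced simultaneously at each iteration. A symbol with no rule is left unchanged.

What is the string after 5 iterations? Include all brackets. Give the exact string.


Step 0: F
Step 1: C[C][F]
Step 2: C[C][C[C][F]]
Step 3: C[C][C[C][C[C][F]]]
Step 4: C[C][C[C][C[C][C[C][F]]]]
Step 5: C[C][C[C][C[C][C[C][C[C][F]]]]]

Answer: C[C][C[C][C[C][C[C][C[C][F]]]]]


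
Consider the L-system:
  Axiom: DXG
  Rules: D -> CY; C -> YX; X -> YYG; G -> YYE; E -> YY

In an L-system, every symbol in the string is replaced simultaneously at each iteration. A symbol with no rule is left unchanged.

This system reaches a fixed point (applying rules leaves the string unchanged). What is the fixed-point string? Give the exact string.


Step 0: DXG
Step 1: CYYYGYYE
Step 2: YXYYYYYEYYYY
Step 3: YYYGYYYYYYYYYYY
Step 4: YYYYYEYYYYYYYYYYY
Step 5: YYYYYYYYYYYYYYYYYY
Step 6: YYYYYYYYYYYYYYYYYY  (unchanged — fixed point at step 5)

Answer: YYYYYYYYYYYYYYYYYY


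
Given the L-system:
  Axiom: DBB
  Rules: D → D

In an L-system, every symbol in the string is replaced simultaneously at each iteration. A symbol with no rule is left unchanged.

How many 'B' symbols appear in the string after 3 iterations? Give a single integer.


Step 0: DBB  (2 'B')
Step 1: DBB  (2 'B')
Step 2: DBB  (2 'B')
Step 3: DBB  (2 'B')

Answer: 2


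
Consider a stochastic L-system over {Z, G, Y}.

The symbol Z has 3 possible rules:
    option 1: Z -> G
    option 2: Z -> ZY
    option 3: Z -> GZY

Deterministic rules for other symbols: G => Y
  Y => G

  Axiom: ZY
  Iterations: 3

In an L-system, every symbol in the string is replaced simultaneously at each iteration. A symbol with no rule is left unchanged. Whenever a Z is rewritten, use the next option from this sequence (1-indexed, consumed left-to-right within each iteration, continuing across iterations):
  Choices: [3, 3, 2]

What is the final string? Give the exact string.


Answer: GYZYGYG

Derivation:
Step 0: ZY
Step 1: GZYG  (used choices [3])
Step 2: YGZYGY  (used choices [3])
Step 3: GYZYGYG  (used choices [2])


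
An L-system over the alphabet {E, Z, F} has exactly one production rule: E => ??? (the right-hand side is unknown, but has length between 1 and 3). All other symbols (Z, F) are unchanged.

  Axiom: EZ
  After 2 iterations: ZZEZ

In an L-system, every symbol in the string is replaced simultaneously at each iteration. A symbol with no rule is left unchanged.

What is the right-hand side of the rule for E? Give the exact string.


Answer: ZE

Derivation:
Trying E => ZE:
  Step 0: EZ
  Step 1: ZEZ
  Step 2: ZZEZ
Matches the given result.


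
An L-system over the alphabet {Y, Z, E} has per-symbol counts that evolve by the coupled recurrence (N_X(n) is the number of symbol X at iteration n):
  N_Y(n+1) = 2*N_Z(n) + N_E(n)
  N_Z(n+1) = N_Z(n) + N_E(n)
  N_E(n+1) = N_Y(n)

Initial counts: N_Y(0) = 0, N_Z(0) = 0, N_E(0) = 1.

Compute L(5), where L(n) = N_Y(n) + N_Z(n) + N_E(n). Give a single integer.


Step 0: N_Y=0, N_Z=0, N_E=1, L=1
Step 1: N_Y=1, N_Z=1, N_E=0, L=2
Step 2: N_Y=2, N_Z=1, N_E=1, L=4
Step 3: N_Y=3, N_Z=2, N_E=2, L=7
Step 4: N_Y=6, N_Z=4, N_E=3, L=13
Step 5: N_Y=11, N_Z=7, N_E=6, L=24

Answer: 24


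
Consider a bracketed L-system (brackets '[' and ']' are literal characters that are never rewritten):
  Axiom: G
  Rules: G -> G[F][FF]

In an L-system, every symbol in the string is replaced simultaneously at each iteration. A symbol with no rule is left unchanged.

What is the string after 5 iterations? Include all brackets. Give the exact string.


Answer: G[F][FF][F][FF][F][FF][F][FF][F][FF]

Derivation:
Step 0: G
Step 1: G[F][FF]
Step 2: G[F][FF][F][FF]
Step 3: G[F][FF][F][FF][F][FF]
Step 4: G[F][FF][F][FF][F][FF][F][FF]
Step 5: G[F][FF][F][FF][F][FF][F][FF][F][FF]


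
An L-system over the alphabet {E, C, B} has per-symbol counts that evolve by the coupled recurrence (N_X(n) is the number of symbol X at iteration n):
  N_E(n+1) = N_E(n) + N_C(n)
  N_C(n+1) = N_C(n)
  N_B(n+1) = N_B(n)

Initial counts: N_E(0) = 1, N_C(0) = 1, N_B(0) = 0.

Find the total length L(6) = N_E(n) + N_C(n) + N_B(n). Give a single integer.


Answer: 8

Derivation:
Step 0: N_E=1, N_C=1, N_B=0, L=2
Step 1: N_E=2, N_C=1, N_B=0, L=3
Step 2: N_E=3, N_C=1, N_B=0, L=4
Step 3: N_E=4, N_C=1, N_B=0, L=5
Step 4: N_E=5, N_C=1, N_B=0, L=6
Step 5: N_E=6, N_C=1, N_B=0, L=7
Step 6: N_E=7, N_C=1, N_B=0, L=8


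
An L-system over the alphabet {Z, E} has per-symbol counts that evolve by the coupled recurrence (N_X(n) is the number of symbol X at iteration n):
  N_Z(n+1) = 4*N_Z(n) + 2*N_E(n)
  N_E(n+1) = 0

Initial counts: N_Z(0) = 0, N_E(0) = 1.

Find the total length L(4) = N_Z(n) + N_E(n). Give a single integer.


Step 0: N_Z=0, N_E=1, L=1
Step 1: N_Z=2, N_E=0, L=2
Step 2: N_Z=8, N_E=0, L=8
Step 3: N_Z=32, N_E=0, L=32
Step 4: N_Z=128, N_E=0, L=128

Answer: 128


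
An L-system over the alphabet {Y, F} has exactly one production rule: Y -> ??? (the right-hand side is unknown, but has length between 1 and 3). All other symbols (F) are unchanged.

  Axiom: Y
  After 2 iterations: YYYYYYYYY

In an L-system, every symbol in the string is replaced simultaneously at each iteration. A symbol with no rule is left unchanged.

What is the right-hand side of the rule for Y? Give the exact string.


Trying Y -> YYY:
  Step 0: Y
  Step 1: YYY
  Step 2: YYYYYYYYY
Matches the given result.

Answer: YYY


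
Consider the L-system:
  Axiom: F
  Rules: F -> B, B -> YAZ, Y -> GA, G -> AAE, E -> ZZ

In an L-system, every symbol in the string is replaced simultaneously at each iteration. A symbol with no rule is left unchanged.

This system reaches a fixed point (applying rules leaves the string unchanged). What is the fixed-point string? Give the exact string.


Step 0: F
Step 1: B
Step 2: YAZ
Step 3: GAAZ
Step 4: AAEAAZ
Step 5: AAZZAAZ
Step 6: AAZZAAZ  (unchanged — fixed point at step 5)

Answer: AAZZAAZ


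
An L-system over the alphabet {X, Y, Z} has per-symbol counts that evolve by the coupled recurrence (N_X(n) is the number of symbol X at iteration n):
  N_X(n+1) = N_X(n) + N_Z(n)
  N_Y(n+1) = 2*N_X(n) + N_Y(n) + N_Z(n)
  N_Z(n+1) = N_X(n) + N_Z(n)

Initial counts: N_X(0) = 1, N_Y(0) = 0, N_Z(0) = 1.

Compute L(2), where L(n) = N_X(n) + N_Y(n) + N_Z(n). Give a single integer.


Answer: 17

Derivation:
Step 0: N_X=1, N_Y=0, N_Z=1, L=2
Step 1: N_X=2, N_Y=3, N_Z=2, L=7
Step 2: N_X=4, N_Y=9, N_Z=4, L=17


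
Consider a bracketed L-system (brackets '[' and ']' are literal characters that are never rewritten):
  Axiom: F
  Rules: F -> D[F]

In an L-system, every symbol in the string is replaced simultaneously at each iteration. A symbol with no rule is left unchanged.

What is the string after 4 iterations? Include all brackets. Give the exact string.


Step 0: F
Step 1: D[F]
Step 2: D[D[F]]
Step 3: D[D[D[F]]]
Step 4: D[D[D[D[F]]]]

Answer: D[D[D[D[F]]]]
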